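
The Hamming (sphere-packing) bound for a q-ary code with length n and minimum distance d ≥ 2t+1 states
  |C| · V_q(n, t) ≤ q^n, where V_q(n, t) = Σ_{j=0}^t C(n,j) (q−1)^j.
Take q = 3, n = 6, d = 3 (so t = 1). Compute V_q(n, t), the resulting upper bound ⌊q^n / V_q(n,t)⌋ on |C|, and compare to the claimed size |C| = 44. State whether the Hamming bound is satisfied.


V_q(n, t) = 13, q^n = 729, Hamming bound = 56, |C| = 44 ≤ bound (satisfied).

Step 1: Compute V_q(n, t) = Σ_{j=0}^1 C(n, j) (q−1)^j.
  j = 0: C(6,0)·(2)^0 = 1·1 = 1.
  j = 1: C(6,1)·(2)^1 = 6·2 = 12.
  V_q(n, t) = 1 + 12 = 13.
Step 2: q^n = 3^6 = 729.
Step 3: Hamming bound ⌊q^n / V_q(n,t)⌋ = ⌊729/13⌋ = 56.
Step 4: Compare |C| = 44 to 56: satisfied.
The claimed |C| lies below the Hamming bound.


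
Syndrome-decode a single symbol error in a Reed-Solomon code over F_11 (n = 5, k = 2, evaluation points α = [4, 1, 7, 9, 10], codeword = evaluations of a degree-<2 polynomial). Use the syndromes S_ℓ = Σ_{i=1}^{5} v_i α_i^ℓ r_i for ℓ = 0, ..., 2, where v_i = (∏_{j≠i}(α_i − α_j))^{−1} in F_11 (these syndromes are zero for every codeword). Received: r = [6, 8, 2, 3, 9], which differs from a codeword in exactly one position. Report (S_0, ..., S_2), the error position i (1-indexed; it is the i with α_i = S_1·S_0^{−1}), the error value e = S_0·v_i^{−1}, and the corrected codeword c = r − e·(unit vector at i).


S = (1, 1, 1), error at position 2, error magnitude e = 9, c = [6, 10, 2, 3, 9].

Step 1: column multipliers v_i = (∏_{j≠i}(α_i − α_j))^{−1} mod 11.
  i = 1 (α = 4): (4−1)(4−7)(4−9)(4−10) = 3·(−3)·(−5)·(−6) = −270 ≡ 5, so v_1 = 5^{−1} = 9 (mod 11).
  i = 2 (α = 1): (1−4)(1−7)(1−9)(1−10) = (−3)·(−6)·(−8)·(−9) = 1296 ≡ 9, so v_2 = 9^{−1} = 5 (mod 11).
  i = 3 (α = 7): (7−4)(7−1)(7−9)(7−10) = 3·6·(−2)·(−3) = 108 ≡ 9, so v_3 = 9^{−1} = 5 (mod 11).
  i = 4 (α = 9): (9−4)(9−1)(9−7)(9−10) = 5·8·2·(−1) = −80 ≡ 8, so v_4 = 8^{−1} = 7 (mod 11).
  i = 5 (α = 10): (10−4)(10−1)(10−7)(10−9) = 6·9·3·1 = 162 ≡ 8, so v_5 = 8^{−1} = 7 (mod 11).
  v = [9, 5, 5, 7, 7].
Step 2: syndromes of r = [6, 8, 2, 3, 9] (all sums mod 11).
  S_0 = Σ v_i r_i = 9·6 + 5·8 + 5·2 + 7·3 + 7·9 = 188 ≡ 1.
  S_1 = Σ v_i α_i r_i = 9·4·6 + 5·1·8 + 5·7·2 + 7·9·3 + 7·10·9 = 1145 ≡ 1.
  α_i^2 mod 11 = [5, 1, 5, 4, 1].
  S_2 = Σ v_i α_i^2 r_i = 9·5·6 + 5·1·8 + 5·5·2 + 7·4·3 + 7·1·9 = 507 ≡ 1.
  S = (1, 1, 1) ≠ 0, so r is not a codeword (an error is present).
Step 3: locate the error. For a single error e at position i, S_ℓ = v_i·e·α_i^ℓ, so α_err = S_1/S_0.
  S_0^{−1} = 1^{−1} = 1 (mod 11), so α_err = 1·1 = 1 ≡ 1 = α_2. Error position i = 2.
  Consistency check: S_2/S_1 = 1·1 = 1 ≡ 1 = α_err ✓ (single-error assumption holds).
Step 4: error magnitude e = S_0/v_2 = S_0·∏_{j≠2}(α_2 − α_j) = 1·9 = 9 ≡ 9 (mod 11).
Step 5: correct position 2: c_2 = r_2 − e = 8 − 9 ≡ 10 (mod 11). Hence c = [6, 10, 2, 3, 9].
  Check: interpolating c through the α_i gives m(x) = 4 + 6·x (degree < 2) with m(α_i) = c_i for every i, so c is indeed a codeword.


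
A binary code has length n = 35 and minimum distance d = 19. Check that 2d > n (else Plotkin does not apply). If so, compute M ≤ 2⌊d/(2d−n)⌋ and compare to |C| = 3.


Plotkin bound M ≤ 12; given |C| = 3 ≤ bound (satisfied).

Check applicability: 2d = 38, n = 35.
2d − n = 3 > 0, so Plotkin applies.
Compute d/(2d−n) = 19/3 ≈ 6.3333.
⌊d/(2d−n)⌋ = 6.
Plotkin bound: M ≤ 2·6 = 12.
Given |C| = 3, check: satisfied.
This |C| is below the Plotkin bound.


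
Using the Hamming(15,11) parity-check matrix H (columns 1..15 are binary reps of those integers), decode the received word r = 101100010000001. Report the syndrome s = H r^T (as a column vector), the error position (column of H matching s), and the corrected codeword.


s = (0, 0, 0, 1)^T, error position = 1, corrected codeword c = 001100010000001

Compute s = H r^T mod 2 one row at a time:
  s_1 = 1 + 0 + 0 + 0 + 0 + 0 + 0 + 1 = 2 ≡ 0 (mod 2).
  s_2 = 1 + 0 + 0 + 0 + 0 + 0 + 0 + 1 = 2 ≡ 0 (mod 2).
  s_3 = 0 + 1 + 0 + 0 + 0 + 0 + 0 + 1 = 2 ≡ 0 (mod 2).
  s_4 = 1 + 1 + 0 + 0 + 0 + 0 + 0 + 1 = 3 ≡ 1 (mod 2).
s = (0, 0, 0, 1)^T — this equals column 1 of H (binary 0001), so error is at position 1.
Correct: flip bit 1 of r = 101100010000001 to get c = 001100010000001.


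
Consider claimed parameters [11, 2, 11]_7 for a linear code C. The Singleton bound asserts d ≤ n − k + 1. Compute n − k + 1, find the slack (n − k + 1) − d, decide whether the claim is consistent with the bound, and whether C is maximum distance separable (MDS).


Singleton RHS = n − k + 1 = 10, slack = -1, bound violated (no such code; not MDS).

Singleton bound: d ≤ n − k + 1.
Here n = 11, k = 2, so n − k + 1 = 10.
Given d = 11, check d ≤ 10: NO.
Slack = (n − k + 1) − d = -1.
The slack is negative: d = 11 exceeds n − k + 1 = 10 by 1, so the Singleton bound is violated and no linear [11, 2, 11]_7 code can exist. In particular it is not MDS (MDS requires d = n − k + 1 exactly).
Description: the claimed parameters are [11, 2, 11]_7; such a code would be impossible (violates the Singleton bound).


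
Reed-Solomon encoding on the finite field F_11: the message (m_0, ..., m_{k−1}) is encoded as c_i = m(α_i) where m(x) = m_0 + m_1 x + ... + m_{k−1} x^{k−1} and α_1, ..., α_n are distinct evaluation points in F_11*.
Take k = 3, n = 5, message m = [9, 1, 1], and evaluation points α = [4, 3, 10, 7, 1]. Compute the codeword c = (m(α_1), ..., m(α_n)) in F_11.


c = [7, 10, 9, 10, 0]

Message polynomial: m(x) = 9 + 1·x + 1·x^2 (mod 11).
For each evaluation point α_i, compute m(α_i) mod 11:
  α_1 = 4: Horner steps 1 → 5 → 7, so m(4) = 7.
  α_2 = 3: Horner steps 1 → 4 → 10, so m(3) = 10.
  α_3 = 10: Horner steps 1 → 0 → 9, so m(10) = 9.
  α_4 = 7: Horner steps 1 → 8 → 10, so m(7) = 10.
  α_5 = 1: Horner steps 1 → 2 → 0, so m(1) = 0.
Codeword c = [7, 10, 9, 10, 0] ∈ F_11^5.


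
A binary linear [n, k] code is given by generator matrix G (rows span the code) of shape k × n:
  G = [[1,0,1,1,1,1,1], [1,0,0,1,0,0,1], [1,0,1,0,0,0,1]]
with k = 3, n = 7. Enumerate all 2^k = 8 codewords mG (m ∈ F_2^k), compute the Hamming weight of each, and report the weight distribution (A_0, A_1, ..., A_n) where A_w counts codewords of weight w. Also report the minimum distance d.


Weight distribution: A_0 = 1, A_2 = 1, A_3 = 4, A_4 = 1, A_6 = 1. Minimum distance d = 2.

Enumerate all 2^3 = 8 messages m ∈ F_2^3.
For each, compute codeword c = mG in F_2^7, then tally its weight.
  m = 000 → c = 0000000, weight = 0.
  m = 100 → c = 1011111, weight = 6.
  m = 010 → c = 1001001, weight = 3.
  m = 110 → c = 0010110, weight = 3.
  m = 001 → c = 1010001, weight = 3.
  m = 101 → c = 0001110, weight = 3.
  m = 011 → c = 0011000, weight = 2.
  m = 111 → c = 1000111, weight = 4.
Tally weights:
  weight 0: 1 codewords.
  weight 2: 1 codewords.
  weight 3: 4 codewords.
  weight 4: 1 codewords.
  weight 6: 1 codewords.
Minimum distance d = smallest w > 0 with A_w > 0 = 2.
Sanity: Σ A_w = 8 = 2^3 = 8 ✓.


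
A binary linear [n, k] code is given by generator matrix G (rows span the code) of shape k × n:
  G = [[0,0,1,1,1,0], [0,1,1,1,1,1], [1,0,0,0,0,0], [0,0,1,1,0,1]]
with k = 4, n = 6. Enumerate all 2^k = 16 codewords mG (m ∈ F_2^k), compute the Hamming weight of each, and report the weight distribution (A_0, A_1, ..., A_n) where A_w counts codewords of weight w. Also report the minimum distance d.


Weight distribution: A_0 = 1, A_1 = 1, A_2 = 3, A_3 = 6, A_4 = 3, A_5 = 1, A_6 = 1. Minimum distance d = 1.

Enumerate all 2^4 = 16 messages m ∈ F_2^4.
For each, compute codeword c = mG in F_2^6, then tally its weight.
  m = 0000 → c = 000000, weight = 0.
  m = 1000 → c = 001110, weight = 3.
  m = 0100 → c = 011111, weight = 5.
  m = 1100 → c = 010001, weight = 2.
  m = 0010 → c = 100000, weight = 1.
  m = 1010 → c = 101110, weight = 4.
  m = 0110 → c = 111111, weight = 6.
  m = 1110 → c = 110001, weight = 3.
  m = 0001 → c = 001101, weight = 3.
  m = 1001 → c = 000011, weight = 2.
  m = 0101 → c = 010010, weight = 2.
  m = 1101 → c = 011100, weight = 3.
  m = 0011 → c = 101101, weight = 4.
  m = 1011 → c = 100011, weight = 3.
  m = 0111 → c = 110010, weight = 3.
  m = 1111 → c = 111100, weight = 4.
Tally weights:
  weight 0: 1 codewords.
  weight 1: 1 codewords.
  weight 2: 3 codewords.
  weight 3: 6 codewords.
  weight 4: 3 codewords.
  weight 5: 1 codewords.
  weight 6: 1 codewords.
Minimum distance d = smallest w > 0 with A_w > 0 = 1.
Sanity: Σ A_w = 16 = 2^4 = 16 ✓.


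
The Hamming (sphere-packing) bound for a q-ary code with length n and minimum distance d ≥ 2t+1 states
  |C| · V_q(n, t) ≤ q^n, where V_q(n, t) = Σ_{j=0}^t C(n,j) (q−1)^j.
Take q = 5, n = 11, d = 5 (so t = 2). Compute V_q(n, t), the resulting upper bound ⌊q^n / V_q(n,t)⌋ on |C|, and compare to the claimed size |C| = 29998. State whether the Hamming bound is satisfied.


V_q(n, t) = 925, q^n = 48828125, Hamming bound = 52787, |C| = 29998 ≤ bound (satisfied).

Step 1: Compute V_q(n, t) = Σ_{j=0}^2 C(n, j) (q−1)^j.
  j = 0: C(11,0)·(4)^0 = 1·1 = 1.
  j = 1: C(11,1)·(4)^1 = 11·4 = 44.
  j = 2: C(11,2)·(4)^2 = 55·16 = 880.
  V_q(n, t) = 1 + 44 + 880 = 925.
Step 2: q^n = 5^11 = 48828125.
Step 3: Hamming bound ⌊q^n / V_q(n,t)⌋ = ⌊48828125/925⌋ = 52787.
Step 4: Compare |C| = 29998 to 52787: satisfied.
The claimed |C| lies below the Hamming bound.


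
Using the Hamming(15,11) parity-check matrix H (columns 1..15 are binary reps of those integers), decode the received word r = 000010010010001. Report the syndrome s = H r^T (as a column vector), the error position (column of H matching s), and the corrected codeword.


s = (1, 0, 0, 1)^T, error position = 9, corrected codeword c = 000010011010001

Compute s = H r^T mod 2 one row at a time:
  s_1 = 1 + 0 + 0 + 1 + 0 + 0 + 0 + 1 = 3 ≡ 1 (mod 2).
  s_2 = 0 + 1 + 0 + 0 + 0 + 0 + 0 + 1 = 2 ≡ 0 (mod 2).
  s_3 = 0 + 0 + 0 + 0 + 0 + 1 + 0 + 1 = 2 ≡ 0 (mod 2).
  s_4 = 0 + 0 + 1 + 0 + 0 + 1 + 0 + 1 = 3 ≡ 1 (mod 2).
s = (1, 0, 0, 1)^T — this equals column 9 of H (binary 1001), so error is at position 9.
Correct: flip bit 9 of r = 000010010010001 to get c = 000010011010001.


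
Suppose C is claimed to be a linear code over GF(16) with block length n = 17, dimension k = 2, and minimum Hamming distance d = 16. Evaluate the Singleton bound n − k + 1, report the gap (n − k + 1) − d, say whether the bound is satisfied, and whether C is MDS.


Singleton RHS = n − k + 1 = 16, slack = 0, bound satisfied, MDS.

Singleton bound: d ≤ n − k + 1.
Here n = 17, k = 2, so n − k + 1 = 16.
Given d = 16, check d ≤ 16: YES.
Slack = (n − k + 1) − d = 0.
The code is MDS (slack = 0).
Description: the claimed parameters are [17, 2, 16]_16; such a code would be MDS (meets Singleton bound).


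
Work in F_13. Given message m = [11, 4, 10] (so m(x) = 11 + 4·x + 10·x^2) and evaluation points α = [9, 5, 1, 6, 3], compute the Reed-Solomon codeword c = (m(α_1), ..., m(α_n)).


c = [12, 8, 12, 5, 9]

Message polynomial: m(x) = 11 + 4·x + 10·x^2 (mod 13).
For each evaluation point α_i, compute m(α_i) mod 13:
  α_1 = 9: Horner steps 10 → 3 → 12, so m(9) = 12.
  α_2 = 5: Horner steps 10 → 2 → 8, so m(5) = 8.
  α_3 = 1: Horner steps 10 → 1 → 12, so m(1) = 12.
  α_4 = 6: Horner steps 10 → 12 → 5, so m(6) = 5.
  α_5 = 3: Horner steps 10 → 8 → 9, so m(3) = 9.
Codeword c = [12, 8, 12, 5, 9] ∈ F_13^5.


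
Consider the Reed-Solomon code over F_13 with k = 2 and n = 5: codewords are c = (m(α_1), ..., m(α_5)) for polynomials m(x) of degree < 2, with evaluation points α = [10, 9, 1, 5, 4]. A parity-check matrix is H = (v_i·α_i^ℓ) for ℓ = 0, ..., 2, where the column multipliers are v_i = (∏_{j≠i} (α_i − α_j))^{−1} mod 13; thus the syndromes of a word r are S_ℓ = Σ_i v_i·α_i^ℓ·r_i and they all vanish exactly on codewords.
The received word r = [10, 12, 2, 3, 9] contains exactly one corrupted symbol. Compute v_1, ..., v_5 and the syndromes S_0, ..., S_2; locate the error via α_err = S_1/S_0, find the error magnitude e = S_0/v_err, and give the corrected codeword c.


S = (11, 3, 2), error at position 4, error magnitude e = 9, c = [10, 12, 2, 7, 9].

Step 1: column multipliers v_i = (∏_{j≠i}(α_i − α_j))^{−1} mod 13.
  i = 1 (α = 10): (10−9)(10−1)(10−5)(10−4) = 1·9·5·6 = 270 ≡ 10, so v_1 = 10^{−1} = 4 (mod 13).
  i = 2 (α = 9): (9−10)(9−1)(9−5)(9−4) = (−1)·8·4·5 = −160 ≡ 9, so v_2 = 9^{−1} = 3 (mod 13).
  i = 3 (α = 1): (1−10)(1−9)(1−5)(1−4) = (−9)·(−8)·(−4)·(−3) = 864 ≡ 6, so v_3 = 6^{−1} = 11 (mod 13).
  i = 4 (α = 5): (5−10)(5−9)(5−1)(5−4) = (−5)·(−4)·4·1 = 80 ≡ 2, so v_4 = 2^{−1} = 7 (mod 13).
  i = 5 (α = 4): (4−10)(4−9)(4−1)(4−5) = (−6)·(−5)·3·(−1) = −90 ≡ 1, so v_5 = 1^{−1} = 1 (mod 13).
  v = [4, 3, 11, 7, 1].
Step 2: syndromes of r = [10, 12, 2, 3, 9] (all sums mod 13).
  S_0 = Σ v_i r_i = 4·10 + 3·12 + 11·2 + 7·3 + 1·9 = 128 ≡ 11.
  S_1 = Σ v_i α_i r_i = 4·10·10 + 3·9·12 + 11·1·2 + 7·5·3 + 1·4·9 = 887 ≡ 3.
  α_i^2 mod 13 = [9, 3, 1, 12, 3].
  S_2 = Σ v_i α_i^2 r_i = 4·9·10 + 3·3·12 + 11·1·2 + 7·12·3 + 1·3·9 = 769 ≡ 2.
  S = (11, 3, 2) ≠ 0, so r is not a codeword (an error is present).
Step 3: locate the error. For a single error e at position i, S_ℓ = v_i·e·α_i^ℓ, so α_err = S_1/S_0.
  S_0^{−1} = 11^{−1} = 6 (mod 13), so α_err = 3·6 = 18 ≡ 5 = α_4. Error position i = 4.
  Consistency check: S_2/S_1 = 2·9 = 18 ≡ 5 = α_err ✓ (single-error assumption holds).
Step 4: error magnitude e = S_0/v_4 = S_0·∏_{j≠4}(α_4 − α_j) = 11·2 = 22 ≡ 9 (mod 13).
Step 5: correct position 4: c_4 = r_4 − e = 3 − 9 ≡ 7 (mod 13). Hence c = [10, 12, 2, 7, 9].
  Check: interpolating c through the α_i gives m(x) = 4 + 11·x (degree < 2) with m(α_i) = c_i for every i, so c is indeed a codeword.


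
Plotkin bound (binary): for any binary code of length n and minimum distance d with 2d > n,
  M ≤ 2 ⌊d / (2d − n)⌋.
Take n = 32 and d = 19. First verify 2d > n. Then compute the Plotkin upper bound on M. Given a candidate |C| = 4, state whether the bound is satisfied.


Plotkin bound M ≤ 6; given |C| = 4 ≤ bound (satisfied).

Check applicability: 2d = 38, n = 32.
2d − n = 6 > 0, so Plotkin applies.
Compute d/(2d−n) = 19/6 ≈ 3.1667.
⌊d/(2d−n)⌋ = 3.
Plotkin bound: M ≤ 2·3 = 6.
Given |C| = 4, check: satisfied.
This |C| is below the Plotkin bound.


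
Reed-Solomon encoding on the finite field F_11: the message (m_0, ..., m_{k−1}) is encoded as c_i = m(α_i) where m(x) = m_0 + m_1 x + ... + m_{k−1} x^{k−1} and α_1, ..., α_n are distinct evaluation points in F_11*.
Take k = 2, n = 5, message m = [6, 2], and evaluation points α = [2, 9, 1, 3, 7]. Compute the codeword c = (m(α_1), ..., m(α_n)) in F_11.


c = [10, 2, 8, 1, 9]

Message polynomial: m(x) = 6 + 2·x (mod 11).
For each evaluation point α_i, compute m(α_i) mod 11:
  α_1 = 2: Horner steps 2 → 10, so m(2) = 10.
  α_2 = 9: Horner steps 2 → 2, so m(9) = 2.
  α_3 = 1: Horner steps 2 → 8, so m(1) = 8.
  α_4 = 3: Horner steps 2 → 1, so m(3) = 1.
  α_5 = 7: Horner steps 2 → 9, so m(7) = 9.
Codeword c = [10, 2, 8, 1, 9] ∈ F_11^5.


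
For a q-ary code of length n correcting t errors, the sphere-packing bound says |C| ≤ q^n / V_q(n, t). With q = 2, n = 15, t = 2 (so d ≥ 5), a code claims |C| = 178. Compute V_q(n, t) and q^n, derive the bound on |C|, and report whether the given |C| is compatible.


V_q(n, t) = 121, q^n = 32768, Hamming bound = 270, |C| = 178 ≤ bound (satisfied).

Step 1: Compute V_q(n, t) = Σ_{j=0}^2 C(n, j) (q−1)^j.
  j = 0: C(15,0)·(1)^0 = 1·1 = 1.
  j = 1: C(15,1)·(1)^1 = 15·1 = 15.
  j = 2: C(15,2)·(1)^2 = 105·1 = 105.
  V_q(n, t) = 1 + 15 + 105 = 121.
Step 2: q^n = 2^15 = 32768.
Step 3: Hamming bound ⌊q^n / V_q(n,t)⌋ = ⌊32768/121⌋ = 270.
Step 4: Compare |C| = 178 to 270: satisfied.
The claimed |C| lies below the Hamming bound.


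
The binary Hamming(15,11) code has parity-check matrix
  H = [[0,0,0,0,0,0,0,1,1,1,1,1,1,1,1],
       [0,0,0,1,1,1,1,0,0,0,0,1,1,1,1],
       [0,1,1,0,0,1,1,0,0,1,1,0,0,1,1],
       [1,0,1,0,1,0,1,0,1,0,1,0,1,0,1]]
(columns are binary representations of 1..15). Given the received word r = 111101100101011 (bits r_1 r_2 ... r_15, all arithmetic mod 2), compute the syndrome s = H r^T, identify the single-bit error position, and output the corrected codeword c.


s = (0, 0, 1, 0)^T, error position = 2, corrected codeword c = 101101100101011

Compute s = H r^T mod 2 one row at a time:
  s_1 = 0 + 0 + 1 + 0 + 1 + 0 + 1 + 1 = 4 ≡ 0 (mod 2).
  s_2 = 1 + 0 + 1 + 1 + 1 + 0 + 1 + 1 = 6 ≡ 0 (mod 2).
  s_3 = 1 + 1 + 1 + 1 + 1 + 0 + 1 + 1 = 7 ≡ 1 (mod 2).
  s_4 = 1 + 1 + 0 + 1 + 0 + 0 + 0 + 1 = 4 ≡ 0 (mod 2).
s = (0, 0, 1, 0)^T — this equals column 2 of H (binary 0010), so error is at position 2.
Correct: flip bit 2 of r = 111101100101011 to get c = 101101100101011.


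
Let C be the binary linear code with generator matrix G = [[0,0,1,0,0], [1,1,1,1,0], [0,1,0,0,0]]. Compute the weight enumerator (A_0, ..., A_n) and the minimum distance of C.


Weight distribution: A_0 = 1, A_1 = 2, A_2 = 2, A_3 = 2, A_4 = 1. Minimum distance d = 1.

Enumerate all 2^3 = 8 messages m ∈ F_2^3.
For each, compute codeword c = mG in F_2^5, then tally its weight.
  m = 000 → c = 00000, weight = 0.
  m = 100 → c = 00100, weight = 1.
  m = 010 → c = 11110, weight = 4.
  m = 110 → c = 11010, weight = 3.
  m = 001 → c = 01000, weight = 1.
  m = 101 → c = 01100, weight = 2.
  m = 011 → c = 10110, weight = 3.
  m = 111 → c = 10010, weight = 2.
Tally weights:
  weight 0: 1 codewords.
  weight 1: 2 codewords.
  weight 2: 2 codewords.
  weight 3: 2 codewords.
  weight 4: 1 codewords.
Minimum distance d = smallest w > 0 with A_w > 0 = 1.
Sanity: Σ A_w = 8 = 2^3 = 8 ✓.


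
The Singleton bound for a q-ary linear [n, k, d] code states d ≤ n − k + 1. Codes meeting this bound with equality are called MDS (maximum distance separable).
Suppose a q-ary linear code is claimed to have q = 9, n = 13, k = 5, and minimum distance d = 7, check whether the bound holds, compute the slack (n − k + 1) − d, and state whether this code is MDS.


Singleton RHS = n − k + 1 = 9, slack = 2, bound satisfied, not MDS.

Singleton bound: d ≤ n − k + 1.
Here n = 13, k = 5, so n − k + 1 = 9.
Given d = 7, check d ≤ 9: YES.
Slack = (n − k + 1) − d = 2.
The code is NOT MDS (slack = 2 > 0).
Description: the claimed parameters are [13, 5, 7]_9; such a code would be non-MDS.


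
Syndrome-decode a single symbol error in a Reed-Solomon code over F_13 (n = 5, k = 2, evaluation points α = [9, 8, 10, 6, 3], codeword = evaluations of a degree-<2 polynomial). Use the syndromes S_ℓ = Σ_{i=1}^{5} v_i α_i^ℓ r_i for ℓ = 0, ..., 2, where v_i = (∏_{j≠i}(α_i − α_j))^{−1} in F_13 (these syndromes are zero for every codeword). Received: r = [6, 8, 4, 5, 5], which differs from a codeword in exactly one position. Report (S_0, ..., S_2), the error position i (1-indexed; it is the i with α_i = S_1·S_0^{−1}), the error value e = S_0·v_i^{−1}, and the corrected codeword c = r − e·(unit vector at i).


S = (1, 6, 10), error at position 4, error magnitude e = 6, c = [6, 8, 4, 12, 5].

Step 1: column multipliers v_i = (∏_{j≠i}(α_i − α_j))^{−1} mod 13.
  i = 1 (α = 9): (9−8)(9−10)(9−6)(9−3) = 1·(−1)·3·6 = −18 ≡ 8, so v_1 = 8^{−1} = 5 (mod 13).
  i = 2 (α = 8): (8−9)(8−10)(8−6)(8−3) = (−1)·(−2)·2·5 = 20 ≡ 7, so v_2 = 7^{−1} = 2 (mod 13).
  i = 3 (α = 10): (10−9)(10−8)(10−6)(10−3) = 1·2·4·7 = 56 ≡ 4, so v_3 = 4^{−1} = 10 (mod 13).
  i = 4 (α = 6): (6−9)(6−8)(6−10)(6−3) = (−3)·(−2)·(−4)·3 = −72 ≡ 6, so v_4 = 6^{−1} = 11 (mod 13).
  i = 5 (α = 3): (3−9)(3−8)(3−10)(3−6) = (−6)·(−5)·(−7)·(−3) = 630 ≡ 6, so v_5 = 6^{−1} = 11 (mod 13).
  v = [5, 2, 10, 11, 11].
Step 2: syndromes of r = [6, 8, 4, 5, 5] (all sums mod 13).
  S_0 = Σ v_i r_i = 5·6 + 2·8 + 10·4 + 11·5 + 11·5 = 196 ≡ 1.
  S_1 = Σ v_i α_i r_i = 5·9·6 + 2·8·8 + 10·10·4 + 11·6·5 + 11·3·5 = 1293 ≡ 6.
  α_i^2 mod 13 = [3, 12, 9, 10, 9].
  S_2 = Σ v_i α_i^2 r_i = 5·3·6 + 2·12·8 + 10·9·4 + 11·10·5 + 11·9·5 = 1687 ≡ 10.
  S = (1, 6, 10) ≠ 0, so r is not a codeword (an error is present).
Step 3: locate the error. For a single error e at position i, S_ℓ = v_i·e·α_i^ℓ, so α_err = S_1/S_0.
  S_0^{−1} = 1^{−1} = 1 (mod 13), so α_err = 6·1 = 6 ≡ 6 = α_4. Error position i = 4.
  Consistency check: S_2/S_1 = 10·11 = 110 ≡ 6 = α_err ✓ (single-error assumption holds).
Step 4: error magnitude e = S_0/v_4 = S_0·∏_{j≠4}(α_4 − α_j) = 1·6 = 6 ≡ 6 (mod 13).
Step 5: correct position 4: c_4 = r_4 − e = 5 − 6 ≡ 12 (mod 13). Hence c = [6, 8, 4, 12, 5].
  Check: interpolating c through the α_i gives m(x) = 11 + 11·x (degree < 2) with m(α_i) = c_i for every i, so c is indeed a codeword.


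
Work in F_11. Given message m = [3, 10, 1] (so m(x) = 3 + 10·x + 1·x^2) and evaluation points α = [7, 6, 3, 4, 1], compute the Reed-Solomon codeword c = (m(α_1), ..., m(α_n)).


c = [1, 0, 9, 4, 3]

Message polynomial: m(x) = 3 + 10·x + 1·x^2 (mod 11).
For each evaluation point α_i, compute m(α_i) mod 11:
  α_1 = 7: Horner steps 1 → 6 → 1, so m(7) = 1.
  α_2 = 6: Horner steps 1 → 5 → 0, so m(6) = 0.
  α_3 = 3: Horner steps 1 → 2 → 9, so m(3) = 9.
  α_4 = 4: Horner steps 1 → 3 → 4, so m(4) = 4.
  α_5 = 1: Horner steps 1 → 0 → 3, so m(1) = 3.
Codeword c = [1, 0, 9, 4, 3] ∈ F_11^5.


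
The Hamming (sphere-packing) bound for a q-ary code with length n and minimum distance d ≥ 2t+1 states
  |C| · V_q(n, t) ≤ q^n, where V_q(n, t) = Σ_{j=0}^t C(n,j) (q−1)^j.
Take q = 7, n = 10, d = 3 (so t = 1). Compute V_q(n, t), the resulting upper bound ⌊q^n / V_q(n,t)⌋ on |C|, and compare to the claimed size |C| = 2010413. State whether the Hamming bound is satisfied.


V_q(n, t) = 61, q^n = 282475249, Hamming bound = 4630741, |C| = 2010413 ≤ bound (satisfied).

Step 1: Compute V_q(n, t) = Σ_{j=0}^1 C(n, j) (q−1)^j.
  j = 0: C(10,0)·(6)^0 = 1·1 = 1.
  j = 1: C(10,1)·(6)^1 = 10·6 = 60.
  V_q(n, t) = 1 + 60 = 61.
Step 2: q^n = 7^10 = 282475249.
Step 3: Hamming bound ⌊q^n / V_q(n,t)⌋ = ⌊282475249/61⌋ = 4630741.
Step 4: Compare |C| = 2010413 to 4630741: satisfied.
The claimed |C| lies below the Hamming bound.


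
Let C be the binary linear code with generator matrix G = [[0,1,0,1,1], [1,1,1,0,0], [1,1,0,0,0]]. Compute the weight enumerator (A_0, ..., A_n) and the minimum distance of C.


Weight distribution: A_0 = 1, A_1 = 1, A_2 = 1, A_3 = 3, A_4 = 2. Minimum distance d = 1.

Enumerate all 2^3 = 8 messages m ∈ F_2^3.
For each, compute codeword c = mG in F_2^5, then tally its weight.
  m = 000 → c = 00000, weight = 0.
  m = 100 → c = 01011, weight = 3.
  m = 010 → c = 11100, weight = 3.
  m = 110 → c = 10111, weight = 4.
  m = 001 → c = 11000, weight = 2.
  m = 101 → c = 10011, weight = 3.
  m = 011 → c = 00100, weight = 1.
  m = 111 → c = 01111, weight = 4.
Tally weights:
  weight 0: 1 codewords.
  weight 1: 1 codewords.
  weight 2: 1 codewords.
  weight 3: 3 codewords.
  weight 4: 2 codewords.
Minimum distance d = smallest w > 0 with A_w > 0 = 1.
Sanity: Σ A_w = 8 = 2^3 = 8 ✓.


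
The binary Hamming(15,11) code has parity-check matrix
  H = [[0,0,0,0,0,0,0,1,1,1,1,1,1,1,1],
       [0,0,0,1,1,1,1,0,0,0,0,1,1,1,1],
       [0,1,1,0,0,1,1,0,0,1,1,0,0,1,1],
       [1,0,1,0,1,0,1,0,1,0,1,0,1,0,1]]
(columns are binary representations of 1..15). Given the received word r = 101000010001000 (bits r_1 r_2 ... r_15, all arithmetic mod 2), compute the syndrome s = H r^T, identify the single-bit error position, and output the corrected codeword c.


s = (0, 1, 1, 0)^T, error position = 6, corrected codeword c = 101001010001000

Compute s = H r^T mod 2 one row at a time:
  s_1 = 1 + 0 + 0 + 0 + 1 + 0 + 0 + 0 = 2 ≡ 0 (mod 2).
  s_2 = 0 + 0 + 0 + 0 + 1 + 0 + 0 + 0 = 1 ≡ 1 (mod 2).
  s_3 = 0 + 1 + 0 + 0 + 0 + 0 + 0 + 0 = 1 ≡ 1 (mod 2).
  s_4 = 1 + 1 + 0 + 0 + 0 + 0 + 0 + 0 = 2 ≡ 0 (mod 2).
s = (0, 1, 1, 0)^T — this equals column 6 of H (binary 0110), so error is at position 6.
Correct: flip bit 6 of r = 101000010001000 to get c = 101001010001000.


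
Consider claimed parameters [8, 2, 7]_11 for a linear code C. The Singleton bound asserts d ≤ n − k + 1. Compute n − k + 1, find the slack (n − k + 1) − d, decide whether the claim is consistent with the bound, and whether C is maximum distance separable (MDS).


Singleton RHS = n − k + 1 = 7, slack = 0, bound satisfied, MDS.

Singleton bound: d ≤ n − k + 1.
Here n = 8, k = 2, so n − k + 1 = 7.
Given d = 7, check d ≤ 7: YES.
Slack = (n − k + 1) − d = 0.
The code is MDS (slack = 0).
Description: the claimed parameters are [8, 2, 7]_11; such a code would be MDS (meets Singleton bound).


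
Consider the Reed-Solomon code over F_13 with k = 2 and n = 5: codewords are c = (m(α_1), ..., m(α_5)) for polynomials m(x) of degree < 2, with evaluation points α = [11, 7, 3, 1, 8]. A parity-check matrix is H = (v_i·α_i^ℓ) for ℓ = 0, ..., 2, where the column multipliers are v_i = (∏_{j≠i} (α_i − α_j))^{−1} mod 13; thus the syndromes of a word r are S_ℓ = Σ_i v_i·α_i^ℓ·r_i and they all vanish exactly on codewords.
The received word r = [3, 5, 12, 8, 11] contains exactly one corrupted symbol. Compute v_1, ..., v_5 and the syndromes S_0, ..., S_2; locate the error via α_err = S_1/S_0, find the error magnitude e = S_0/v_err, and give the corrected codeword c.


S = (1, 3, 9), error at position 3, error magnitude e = 5, c = [3, 5, 7, 8, 11].

Step 1: column multipliers v_i = (∏_{j≠i}(α_i − α_j))^{−1} mod 13.
  i = 1 (α = 11): (11−7)(11−3)(11−1)(11−8) = 4·8·10·3 = 960 ≡ 11, so v_1 = 11^{−1} = 6 (mod 13).
  i = 2 (α = 7): (7−11)(7−3)(7−1)(7−8) = (−4)·4·6·(−1) = 96 ≡ 5, so v_2 = 5^{−1} = 8 (mod 13).
  i = 3 (α = 3): (3−11)(3−7)(3−1)(3−8) = (−8)·(−4)·2·(−5) = −320 ≡ 5, so v_3 = 5^{−1} = 8 (mod 13).
  i = 4 (α = 1): (1−11)(1−7)(1−3)(1−8) = (−10)·(−6)·(−2)·(−7) = 840 ≡ 8, so v_4 = 8^{−1} = 5 (mod 13).
  i = 5 (α = 8): (8−11)(8−7)(8−3)(8−1) = (−3)·1·5·7 = −105 ≡ 12, so v_5 = 12^{−1} = 12 (mod 13).
  v = [6, 8, 8, 5, 12].
Step 2: syndromes of r = [3, 5, 12, 8, 11] (all sums mod 13).
  S_0 = Σ v_i r_i = 6·3 + 8·5 + 8·12 + 5·8 + 12·11 = 326 ≡ 1.
  S_1 = Σ v_i α_i r_i = 6·11·3 + 8·7·5 + 8·3·12 + 5·1·8 + 12·8·11 = 1862 ≡ 3.
  α_i^2 mod 13 = [4, 10, 9, 1, 12].
  S_2 = Σ v_i α_i^2 r_i = 6·4·3 + 8·10·5 + 8·9·12 + 5·1·8 + 12·12·11 = 2960 ≡ 9.
  S = (1, 3, 9) ≠ 0, so r is not a codeword (an error is present).
Step 3: locate the error. For a single error e at position i, S_ℓ = v_i·e·α_i^ℓ, so α_err = S_1/S_0.
  S_0^{−1} = 1^{−1} = 1 (mod 13), so α_err = 3·1 = 3 ≡ 3 = α_3. Error position i = 3.
  Consistency check: S_2/S_1 = 9·9 = 81 ≡ 3 = α_err ✓ (single-error assumption holds).
Step 4: error magnitude e = S_0/v_3 = S_0·∏_{j≠3}(α_3 − α_j) = 1·5 = 5 ≡ 5 (mod 13).
Step 5: correct position 3: c_3 = r_3 − e = 12 − 5 ≡ 7 (mod 13). Hence c = [3, 5, 7, 8, 11].
  Check: interpolating c through the α_i gives m(x) = 2 + 6·x (degree < 2) with m(α_i) = c_i for every i, so c is indeed a codeword.


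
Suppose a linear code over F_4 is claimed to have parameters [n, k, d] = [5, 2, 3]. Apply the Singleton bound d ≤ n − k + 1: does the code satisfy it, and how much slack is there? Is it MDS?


Singleton RHS = n − k + 1 = 4, slack = 1, bound satisfied, not MDS.

Singleton bound: d ≤ n − k + 1.
Here n = 5, k = 2, so n − k + 1 = 4.
Given d = 3, check d ≤ 4: YES.
Slack = (n − k + 1) − d = 1.
The code is NOT MDS (slack = 1 > 0).
Description: the claimed parameters are [5, 2, 3]_4; such a code would be non-MDS.


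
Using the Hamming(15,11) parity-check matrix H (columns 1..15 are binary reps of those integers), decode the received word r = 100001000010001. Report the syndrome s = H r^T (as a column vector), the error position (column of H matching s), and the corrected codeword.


s = (0, 0, 1, 1)^T, error position = 3, corrected codeword c = 101001000010001

Compute s = H r^T mod 2 one row at a time:
  s_1 = 0 + 0 + 0 + 1 + 0 + 0 + 0 + 1 = 2 ≡ 0 (mod 2).
  s_2 = 0 + 0 + 1 + 0 + 0 + 0 + 0 + 1 = 2 ≡ 0 (mod 2).
  s_3 = 0 + 0 + 1 + 0 + 0 + 1 + 0 + 1 = 3 ≡ 1 (mod 2).
  s_4 = 1 + 0 + 0 + 0 + 0 + 1 + 0 + 1 = 3 ≡ 1 (mod 2).
s = (0, 0, 1, 1)^T — this equals column 3 of H (binary 0011), so error is at position 3.
Correct: flip bit 3 of r = 100001000010001 to get c = 101001000010001.


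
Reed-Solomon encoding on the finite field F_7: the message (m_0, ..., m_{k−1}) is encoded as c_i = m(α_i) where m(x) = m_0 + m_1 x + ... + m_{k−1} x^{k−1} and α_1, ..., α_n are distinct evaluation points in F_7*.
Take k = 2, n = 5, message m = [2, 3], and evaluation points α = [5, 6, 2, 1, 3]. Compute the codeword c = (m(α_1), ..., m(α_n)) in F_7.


c = [3, 6, 1, 5, 4]

Message polynomial: m(x) = 2 + 3·x (mod 7).
For each evaluation point α_i, compute m(α_i) mod 7:
  α_1 = 5: Horner steps 3 → 3, so m(5) = 3.
  α_2 = 6: Horner steps 3 → 6, so m(6) = 6.
  α_3 = 2: Horner steps 3 → 1, so m(2) = 1.
  α_4 = 1: Horner steps 3 → 5, so m(1) = 5.
  α_5 = 3: Horner steps 3 → 4, so m(3) = 4.
Codeword c = [3, 6, 1, 5, 4] ∈ F_7^5.


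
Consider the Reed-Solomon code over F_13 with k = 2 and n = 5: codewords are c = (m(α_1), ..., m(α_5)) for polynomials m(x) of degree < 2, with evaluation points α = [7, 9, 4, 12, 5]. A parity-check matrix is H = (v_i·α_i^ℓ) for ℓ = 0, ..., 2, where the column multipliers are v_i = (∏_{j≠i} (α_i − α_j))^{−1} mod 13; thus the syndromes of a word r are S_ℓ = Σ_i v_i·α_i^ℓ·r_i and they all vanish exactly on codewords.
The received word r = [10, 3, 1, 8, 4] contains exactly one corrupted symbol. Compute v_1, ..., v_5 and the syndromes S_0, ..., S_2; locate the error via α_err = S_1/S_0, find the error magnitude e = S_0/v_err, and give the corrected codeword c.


S = (6, 7, 6), error at position 4, error magnitude e = 9, c = [10, 3, 1, 12, 4].

Step 1: column multipliers v_i = (∏_{j≠i}(α_i − α_j))^{−1} mod 13.
  i = 1 (α = 7): (7−9)(7−4)(7−12)(7−5) = (−2)·3·(−5)·2 = 60 ≡ 8, so v_1 = 8^{−1} = 5 (mod 13).
  i = 2 (α = 9): (9−7)(9−4)(9−12)(9−5) = 2·5·(−3)·4 = −120 ≡ 10, so v_2 = 10^{−1} = 4 (mod 13).
  i = 3 (α = 4): (4−7)(4−9)(4−12)(4−5) = (−3)·(−5)·(−8)·(−1) = 120 ≡ 3, so v_3 = 3^{−1} = 9 (mod 13).
  i = 4 (α = 12): (12−7)(12−9)(12−4)(12−5) = 5·3·8·7 = 840 ≡ 8, so v_4 = 8^{−1} = 5 (mod 13).
  i = 5 (α = 5): (5−7)(5−9)(5−4)(5−12) = (−2)·(−4)·1·(−7) = −56 ≡ 9, so v_5 = 9^{−1} = 3 (mod 13).
  v = [5, 4, 9, 5, 3].
Step 2: syndromes of r = [10, 3, 1, 8, 4] (all sums mod 13).
  S_0 = Σ v_i r_i = 5·10 + 4·3 + 9·1 + 5·8 + 3·4 = 123 ≡ 6.
  S_1 = Σ v_i α_i r_i = 5·7·10 + 4·9·3 + 9·4·1 + 5·12·8 + 3·5·4 = 1034 ≡ 7.
  α_i^2 mod 13 = [10, 3, 3, 1, 12].
  S_2 = Σ v_i α_i^2 r_i = 5·10·10 + 4·3·3 + 9·3·1 + 5·1·8 + 3·12·4 = 747 ≡ 6.
  S = (6, 7, 6) ≠ 0, so r is not a codeword (an error is present).
Step 3: locate the error. For a single error e at position i, S_ℓ = v_i·e·α_i^ℓ, so α_err = S_1/S_0.
  S_0^{−1} = 6^{−1} = 11 (mod 13), so α_err = 7·11 = 77 ≡ 12 = α_4. Error position i = 4.
  Consistency check: S_2/S_1 = 6·2 = 12 ≡ 12 = α_err ✓ (single-error assumption holds).
Step 4: error magnitude e = S_0/v_4 = S_0·∏_{j≠4}(α_4 − α_j) = 6·8 = 48 ≡ 9 (mod 13).
Step 5: correct position 4: c_4 = r_4 − e = 8 − 9 ≡ 12 (mod 13). Hence c = [10, 3, 1, 12, 4].
  Check: interpolating c through the α_i gives m(x) = 2 + 3·x (degree < 2) with m(α_i) = c_i for every i, so c is indeed a codeword.


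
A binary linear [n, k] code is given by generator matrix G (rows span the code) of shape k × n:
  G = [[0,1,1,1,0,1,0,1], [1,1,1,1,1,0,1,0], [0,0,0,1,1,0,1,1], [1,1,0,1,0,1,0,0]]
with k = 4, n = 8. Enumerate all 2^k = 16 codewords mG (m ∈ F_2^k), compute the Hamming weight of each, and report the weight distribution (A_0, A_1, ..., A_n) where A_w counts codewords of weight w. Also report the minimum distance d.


Weight distribution: A_0 = 1, A_1 = 1, A_3 = 2, A_4 = 5, A_5 = 5, A_6 = 2. Minimum distance d = 1.

Enumerate all 2^4 = 16 messages m ∈ F_2^4.
For each, compute codeword c = mG in F_2^8, then tally its weight.
  m = 0000 → c = 00000000, weight = 0.
  m = 1000 → c = 01110101, weight = 5.
  m = 0100 → c = 11111010, weight = 6.
  m = 1100 → c = 10001111, weight = 5.
  m = 0010 → c = 00011011, weight = 4.
  m = 1010 → c = 01101110, weight = 5.
  m = 0110 → c = 11100001, weight = 4.
  m = 1110 → c = 10010100, weight = 3.
  m = 0001 → c = 11010100, weight = 4.
  m = 1001 → c = 10100001, weight = 3.
  m = 0101 → c = 00101110, weight = 4.
  m = 1101 → c = 01011011, weight = 5.
  m = 0011 → c = 11001111, weight = 6.
  m = 1011 → c = 10111010, weight = 5.
  m = 0111 → c = 00110101, weight = 4.
  m = 1111 → c = 01000000, weight = 1.
Tally weights:
  weight 0: 1 codewords.
  weight 1: 1 codewords.
  weight 3: 2 codewords.
  weight 4: 5 codewords.
  weight 5: 5 codewords.
  weight 6: 2 codewords.
Minimum distance d = smallest w > 0 with A_w > 0 = 1.
Sanity: Σ A_w = 16 = 2^4 = 16 ✓.


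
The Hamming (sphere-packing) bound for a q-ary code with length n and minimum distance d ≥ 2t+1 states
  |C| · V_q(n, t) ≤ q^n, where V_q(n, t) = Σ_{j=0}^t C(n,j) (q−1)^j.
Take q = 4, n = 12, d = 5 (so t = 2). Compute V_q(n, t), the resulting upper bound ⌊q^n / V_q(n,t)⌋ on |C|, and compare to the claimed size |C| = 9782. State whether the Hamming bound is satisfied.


V_q(n, t) = 631, q^n = 16777216, Hamming bound = 26588, |C| = 9782 ≤ bound (satisfied).

Step 1: Compute V_q(n, t) = Σ_{j=0}^2 C(n, j) (q−1)^j.
  j = 0: C(12,0)·(3)^0 = 1·1 = 1.
  j = 1: C(12,1)·(3)^1 = 12·3 = 36.
  j = 2: C(12,2)·(3)^2 = 66·9 = 594.
  V_q(n, t) = 1 + 36 + 594 = 631.
Step 2: q^n = 4^12 = 16777216.
Step 3: Hamming bound ⌊q^n / V_q(n,t)⌋ = ⌊16777216/631⌋ = 26588.
Step 4: Compare |C| = 9782 to 26588: satisfied.
The claimed |C| lies below the Hamming bound.


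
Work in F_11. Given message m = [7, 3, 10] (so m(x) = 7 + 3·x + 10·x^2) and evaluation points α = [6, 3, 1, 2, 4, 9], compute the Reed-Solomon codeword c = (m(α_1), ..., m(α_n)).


c = [0, 7, 9, 9, 3, 8]

Message polynomial: m(x) = 7 + 3·x + 10·x^2 (mod 11).
For each evaluation point α_i, compute m(α_i) mod 11:
  α_1 = 6: Horner steps 10 → 8 → 0, so m(6) = 0.
  α_2 = 3: Horner steps 10 → 0 → 7, so m(3) = 7.
  α_3 = 1: Horner steps 10 → 2 → 9, so m(1) = 9.
  α_4 = 2: Horner steps 10 → 1 → 9, so m(2) = 9.
  α_5 = 4: Horner steps 10 → 10 → 3, so m(4) = 3.
  α_6 = 9: Horner steps 10 → 5 → 8, so m(9) = 8.
Codeword c = [0, 7, 9, 9, 3, 8] ∈ F_11^6.


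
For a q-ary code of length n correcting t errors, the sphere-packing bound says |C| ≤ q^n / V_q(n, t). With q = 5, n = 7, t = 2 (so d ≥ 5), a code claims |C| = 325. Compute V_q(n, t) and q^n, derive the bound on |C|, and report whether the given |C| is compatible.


V_q(n, t) = 365, q^n = 78125, Hamming bound = 214, |C| = 325 > bound (violated).

Step 1: Compute V_q(n, t) = Σ_{j=0}^2 C(n, j) (q−1)^j.
  j = 0: C(7,0)·(4)^0 = 1·1 = 1.
  j = 1: C(7,1)·(4)^1 = 7·4 = 28.
  j = 2: C(7,2)·(4)^2 = 21·16 = 336.
  V_q(n, t) = 1 + 28 + 336 = 365.
Step 2: q^n = 5^7 = 78125.
Step 3: Hamming bound ⌊q^n / V_q(n,t)⌋ = ⌊78125/365⌋ = 214.
Step 4: Compare |C| = 325 to 214: violated.
The claimed |C| lies above the Hamming bound, so no 5-ary code of length 7 with d ≥ 5 can have 325 codewords.


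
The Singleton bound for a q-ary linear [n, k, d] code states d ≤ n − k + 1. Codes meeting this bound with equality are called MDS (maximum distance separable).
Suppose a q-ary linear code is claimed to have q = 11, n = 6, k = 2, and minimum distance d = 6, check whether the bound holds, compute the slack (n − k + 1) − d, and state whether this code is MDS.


Singleton RHS = n − k + 1 = 5, slack = -1, bound violated (no such code; not MDS).

Singleton bound: d ≤ n − k + 1.
Here n = 6, k = 2, so n − k + 1 = 5.
Given d = 6, check d ≤ 5: NO.
Slack = (n − k + 1) − d = -1.
The slack is negative: d = 6 exceeds n − k + 1 = 5 by 1, so the Singleton bound is violated and no linear [6, 2, 6]_11 code can exist. In particular it is not MDS (MDS requires d = n − k + 1 exactly).
Description: the claimed parameters are [6, 2, 6]_11; such a code would be impossible (violates the Singleton bound).


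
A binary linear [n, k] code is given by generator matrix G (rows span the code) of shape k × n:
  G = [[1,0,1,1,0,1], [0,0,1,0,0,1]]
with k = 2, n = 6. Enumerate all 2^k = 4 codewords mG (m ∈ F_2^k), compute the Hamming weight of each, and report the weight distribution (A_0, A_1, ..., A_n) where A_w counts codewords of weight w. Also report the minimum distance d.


Weight distribution: A_0 = 1, A_2 = 2, A_4 = 1. Minimum distance d = 2.

Enumerate all 2^2 = 4 messages m ∈ F_2^2.
For each, compute codeword c = mG in F_2^6, then tally its weight.
  m = 00 → c = 000000, weight = 0.
  m = 10 → c = 101101, weight = 4.
  m = 01 → c = 001001, weight = 2.
  m = 11 → c = 100100, weight = 2.
Tally weights:
  weight 0: 1 codewords.
  weight 2: 2 codewords.
  weight 4: 1 codewords.
Minimum distance d = smallest w > 0 with A_w > 0 = 2.
Sanity: Σ A_w = 4 = 2^2 = 4 ✓.


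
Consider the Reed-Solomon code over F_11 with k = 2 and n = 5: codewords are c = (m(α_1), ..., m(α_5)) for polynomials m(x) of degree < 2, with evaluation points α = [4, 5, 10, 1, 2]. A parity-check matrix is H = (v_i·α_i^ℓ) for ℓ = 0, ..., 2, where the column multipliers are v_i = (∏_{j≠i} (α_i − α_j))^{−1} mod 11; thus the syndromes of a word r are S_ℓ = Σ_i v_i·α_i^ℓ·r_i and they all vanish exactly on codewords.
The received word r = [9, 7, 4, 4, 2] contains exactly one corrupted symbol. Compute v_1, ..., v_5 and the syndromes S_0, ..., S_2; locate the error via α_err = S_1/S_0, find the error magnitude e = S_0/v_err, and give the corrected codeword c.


S = (10, 1, 10), error at position 3, error magnitude e = 7, c = [9, 7, 8, 4, 2].

Step 1: column multipliers v_i = (∏_{j≠i}(α_i − α_j))^{−1} mod 11.
  i = 1 (α = 4): (4−5)(4−10)(4−1)(4−2) = (−1)·(−6)·3·2 = 36 ≡ 3, so v_1 = 3^{−1} = 4 (mod 11).
  i = 2 (α = 5): (5−4)(5−10)(5−1)(5−2) = 1·(−5)·4·3 = −60 ≡ 6, so v_2 = 6^{−1} = 2 (mod 11).
  i = 3 (α = 10): (10−4)(10−5)(10−1)(10−2) = 6·5·9·8 = 2160 ≡ 4, so v_3 = 4^{−1} = 3 (mod 11).
  i = 4 (α = 1): (1−4)(1−5)(1−10)(1−2) = (−3)·(−4)·(−9)·(−1) = 108 ≡ 9, so v_4 = 9^{−1} = 5 (mod 11).
  i = 5 (α = 2): (2−4)(2−5)(2−10)(2−1) = (−2)·(−3)·(−8)·1 = −48 ≡ 7, so v_5 = 7^{−1} = 8 (mod 11).
  v = [4, 2, 3, 5, 8].
Step 2: syndromes of r = [9, 7, 4, 4, 2] (all sums mod 11).
  S_0 = Σ v_i r_i = 4·9 + 2·7 + 3·4 + 5·4 + 8·2 = 98 ≡ 10.
  S_1 = Σ v_i α_i r_i = 4·4·9 + 2·5·7 + 3·10·4 + 5·1·4 + 8·2·2 = 386 ≡ 1.
  α_i^2 mod 11 = [5, 3, 1, 1, 4].
  S_2 = Σ v_i α_i^2 r_i = 4·5·9 + 2·3·7 + 3·1·4 + 5·1·4 + 8·4·2 = 318 ≡ 10.
  S = (10, 1, 10) ≠ 0, so r is not a codeword (an error is present).
Step 3: locate the error. For a single error e at position i, S_ℓ = v_i·e·α_i^ℓ, so α_err = S_1/S_0.
  S_0^{−1} = 10^{−1} = 10 (mod 11), so α_err = 1·10 = 10 ≡ 10 = α_3. Error position i = 3.
  Consistency check: S_2/S_1 = 10·1 = 10 ≡ 10 = α_err ✓ (single-error assumption holds).
Step 4: error magnitude e = S_0/v_3 = S_0·∏_{j≠3}(α_3 − α_j) = 10·4 = 40 ≡ 7 (mod 11).
Step 5: correct position 3: c_3 = r_3 − e = 4 − 7 ≡ 8 (mod 11). Hence c = [9, 7, 8, 4, 2].
  Check: interpolating c through the α_i gives m(x) = 6 + 9·x (degree < 2) with m(α_i) = c_i for every i, so c is indeed a codeword.
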